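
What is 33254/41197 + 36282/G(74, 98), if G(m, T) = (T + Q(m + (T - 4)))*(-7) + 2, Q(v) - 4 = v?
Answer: -55074077/2991536 ≈ -18.410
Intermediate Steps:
Q(v) = 4 + v
G(m, T) = 2 - 14*T - 7*m (G(m, T) = (T + (4 + (m + (T - 4))))*(-7) + 2 = (T + (4 + (m + (-4 + T))))*(-7) + 2 = (T + (4 + (-4 + T + m)))*(-7) + 2 = (T + (T + m))*(-7) + 2 = (m + 2*T)*(-7) + 2 = (-14*T - 7*m) + 2 = 2 - 14*T - 7*m)
33254/41197 + 36282/G(74, 98) = 33254/41197 + 36282/(2 - 14*98 - 7*74) = 33254*(1/41197) + 36282/(2 - 1372 - 518) = 2558/3169 + 36282/(-1888) = 2558/3169 + 36282*(-1/1888) = 2558/3169 - 18141/944 = -55074077/2991536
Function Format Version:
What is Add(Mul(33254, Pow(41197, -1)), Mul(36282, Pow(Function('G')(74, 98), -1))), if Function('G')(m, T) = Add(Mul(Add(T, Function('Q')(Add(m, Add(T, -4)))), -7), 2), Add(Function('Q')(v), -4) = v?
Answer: Rational(-55074077, 2991536) ≈ -18.410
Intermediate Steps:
Function('Q')(v) = Add(4, v)
Function('G')(m, T) = Add(2, Mul(-14, T), Mul(-7, m)) (Function('G')(m, T) = Add(Mul(Add(T, Add(4, Add(m, Add(T, -4)))), -7), 2) = Add(Mul(Add(T, Add(4, Add(m, Add(-4, T)))), -7), 2) = Add(Mul(Add(T, Add(4, Add(-4, T, m))), -7), 2) = Add(Mul(Add(T, Add(T, m)), -7), 2) = Add(Mul(Add(m, Mul(2, T)), -7), 2) = Add(Add(Mul(-14, T), Mul(-7, m)), 2) = Add(2, Mul(-14, T), Mul(-7, m)))
Add(Mul(33254, Pow(41197, -1)), Mul(36282, Pow(Function('G')(74, 98), -1))) = Add(Mul(33254, Pow(41197, -1)), Mul(36282, Pow(Add(2, Mul(-14, 98), Mul(-7, 74)), -1))) = Add(Mul(33254, Rational(1, 41197)), Mul(36282, Pow(Add(2, -1372, -518), -1))) = Add(Rational(2558, 3169), Mul(36282, Pow(-1888, -1))) = Add(Rational(2558, 3169), Mul(36282, Rational(-1, 1888))) = Add(Rational(2558, 3169), Rational(-18141, 944)) = Rational(-55074077, 2991536)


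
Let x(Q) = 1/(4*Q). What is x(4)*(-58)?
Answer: -29/8 ≈ -3.6250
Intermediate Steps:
x(Q) = 1/(4*Q)
x(4)*(-58) = ((1/4)/4)*(-58) = ((1/4)*(1/4))*(-58) = (1/16)*(-58) = -29/8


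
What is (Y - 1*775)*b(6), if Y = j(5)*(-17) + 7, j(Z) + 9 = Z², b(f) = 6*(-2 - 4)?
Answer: 37440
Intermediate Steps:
b(f) = -36 (b(f) = 6*(-6) = -36)
j(Z) = -9 + Z²
Y = -265 (Y = (-9 + 5²)*(-17) + 7 = (-9 + 25)*(-17) + 7 = 16*(-17) + 7 = -272 + 7 = -265)
(Y - 1*775)*b(6) = (-265 - 1*775)*(-36) = (-265 - 775)*(-36) = -1040*(-36) = 37440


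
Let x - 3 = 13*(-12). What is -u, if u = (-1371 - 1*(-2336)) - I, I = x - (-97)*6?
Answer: -536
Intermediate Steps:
x = -153 (x = 3 + 13*(-12) = 3 - 156 = -153)
I = 429 (I = -153 - (-97)*6 = -153 - 1*(-582) = -153 + 582 = 429)
u = 536 (u = (-1371 - 1*(-2336)) - 1*429 = (-1371 + 2336) - 429 = 965 - 429 = 536)
-u = -1*536 = -536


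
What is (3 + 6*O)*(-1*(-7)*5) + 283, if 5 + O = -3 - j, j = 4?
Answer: -2132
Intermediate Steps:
O = -12 (O = -5 + (-3 - 1*4) = -5 + (-3 - 4) = -5 - 7 = -12)
(3 + 6*O)*(-1*(-7)*5) + 283 = (3 + 6*(-12))*(-1*(-7)*5) + 283 = (3 - 72)*(7*5) + 283 = -69*35 + 283 = -2415 + 283 = -2132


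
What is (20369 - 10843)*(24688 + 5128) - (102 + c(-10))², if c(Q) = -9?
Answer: 284018567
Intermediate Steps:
(20369 - 10843)*(24688 + 5128) - (102 + c(-10))² = (20369 - 10843)*(24688 + 5128) - (102 - 9)² = 9526*29816 - 1*93² = 284027216 - 1*8649 = 284027216 - 8649 = 284018567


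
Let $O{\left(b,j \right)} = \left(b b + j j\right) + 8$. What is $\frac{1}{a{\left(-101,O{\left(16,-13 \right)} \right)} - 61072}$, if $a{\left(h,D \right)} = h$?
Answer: $- \frac{1}{61173} \approx -1.6347 \cdot 10^{-5}$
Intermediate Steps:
$O{\left(b,j \right)} = 8 + b^{2} + j^{2}$ ($O{\left(b,j \right)} = \left(b^{2} + j^{2}\right) + 8 = 8 + b^{2} + j^{2}$)
$\frac{1}{a{\left(-101,O{\left(16,-13 \right)} \right)} - 61072} = \frac{1}{-101 - 61072} = \frac{1}{-61173} = - \frac{1}{61173}$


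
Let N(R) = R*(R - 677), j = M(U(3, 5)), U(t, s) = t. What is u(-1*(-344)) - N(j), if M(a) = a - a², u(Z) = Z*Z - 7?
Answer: 114231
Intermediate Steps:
u(Z) = -7 + Z² (u(Z) = Z² - 7 = -7 + Z²)
j = -6 (j = 3*(1 - 1*3) = 3*(1 - 3) = 3*(-2) = -6)
N(R) = R*(-677 + R)
u(-1*(-344)) - N(j) = (-7 + (-1*(-344))²) - (-6)*(-677 - 6) = (-7 + 344²) - (-6)*(-683) = (-7 + 118336) - 1*4098 = 118329 - 4098 = 114231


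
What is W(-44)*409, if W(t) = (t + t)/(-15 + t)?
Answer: 35992/59 ≈ 610.03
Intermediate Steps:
W(t) = 2*t/(-15 + t) (W(t) = (2*t)/(-15 + t) = 2*t/(-15 + t))
W(-44)*409 = (2*(-44)/(-15 - 44))*409 = (2*(-44)/(-59))*409 = (2*(-44)*(-1/59))*409 = (88/59)*409 = 35992/59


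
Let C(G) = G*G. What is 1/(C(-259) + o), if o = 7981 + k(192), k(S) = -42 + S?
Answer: 1/75212 ≈ 1.3296e-5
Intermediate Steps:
C(G) = G**2
o = 8131 (o = 7981 + (-42 + 192) = 7981 + 150 = 8131)
1/(C(-259) + o) = 1/((-259)**2 + 8131) = 1/(67081 + 8131) = 1/75212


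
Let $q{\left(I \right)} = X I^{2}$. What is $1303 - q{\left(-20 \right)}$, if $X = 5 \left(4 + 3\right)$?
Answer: $-12697$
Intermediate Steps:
$X = 35$ ($X = 5 \cdot 7 = 35$)
$q{\left(I \right)} = 35 I^{2}$
$1303 - q{\left(-20 \right)} = 1303 - 35 \left(-20\right)^{2} = 1303 - 35 \cdot 400 = 1303 - 14000 = -12697$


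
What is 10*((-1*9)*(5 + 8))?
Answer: -1170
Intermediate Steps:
10*((-1*9)*(5 + 8)) = 10*(-9*13) = 10*(-117) = -1170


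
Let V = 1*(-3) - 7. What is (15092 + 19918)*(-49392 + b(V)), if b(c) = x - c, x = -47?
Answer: -1730509290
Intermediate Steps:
V = -10 (V = -3 - 7 = -10)
b(c) = -47 - c
(15092 + 19918)*(-49392 + b(V)) = (15092 + 19918)*(-49392 + (-47 - 1*(-10))) = 35010*(-49392 + (-47 + 10)) = 35010*(-49392 - 37) = 35010*(-49429) = -1730509290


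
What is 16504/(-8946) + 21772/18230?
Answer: -26523902/40771395 ≈ -0.65055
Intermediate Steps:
16504/(-8946) + 21772/18230 = 16504*(-1/8946) + 21772*(1/18230) = -8252/4473 + 10886/9115 = -26523902/40771395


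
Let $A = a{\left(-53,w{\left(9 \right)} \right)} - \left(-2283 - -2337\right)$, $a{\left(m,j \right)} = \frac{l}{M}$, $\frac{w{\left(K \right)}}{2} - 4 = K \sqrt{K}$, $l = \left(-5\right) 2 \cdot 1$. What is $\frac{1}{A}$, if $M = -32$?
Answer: $- \frac{16}{859} \approx -0.018626$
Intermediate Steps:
$l = -10$ ($l = \left(-10\right) 1 = -10$)
$w{\left(K \right)} = 8 + 2 K^{\frac{3}{2}}$ ($w{\left(K \right)} = 8 + 2 K \sqrt{K} = 8 + 2 K^{\frac{3}{2}}$)
$a{\left(m,j \right)} = \frac{5}{16}$ ($a{\left(m,j \right)} = - \frac{10}{-32} = \left(-10\right) \left(- \frac{1}{32}\right) = \frac{5}{16}$)
$A = - \frac{859}{16}$ ($A = \frac{5}{16} - \left(-2283 - -2337\right) = \frac{5}{16} - \left(-2283 + 2337\right) = \frac{5}{16} - 54 = - \frac{859}{16} \approx -53.688$)
$\frac{1}{A} = \frac{1}{- \frac{859}{16}} = - \frac{16}{859}$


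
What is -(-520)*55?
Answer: 28600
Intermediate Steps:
-(-520)*55 = -520*(-55) = 28600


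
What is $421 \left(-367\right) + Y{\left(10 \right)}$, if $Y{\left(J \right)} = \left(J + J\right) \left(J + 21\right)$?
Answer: $-153887$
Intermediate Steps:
$Y{\left(J \right)} = 2 J \left(21 + J\right)$
$421 \left(-367\right) + Y{\left(10 \right)} = 421 \left(-367\right) + 2 \cdot 10 \left(21 + 10\right) = -154507 + 2 \cdot 10 \cdot 31 = -154507 + 620 = -153887$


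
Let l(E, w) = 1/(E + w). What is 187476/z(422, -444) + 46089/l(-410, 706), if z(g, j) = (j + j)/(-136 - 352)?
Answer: 508578740/37 ≈ 1.3745e+7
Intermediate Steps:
z(g, j) = -j/244 (z(g, j) = (2*j)/(-488) = (2*j)*(-1/488) = -j/244)
187476/z(422, -444) + 46089/l(-410, 706) = 187476/((-1/244*(-444))) + 46089/(1/(-410 + 706)) = 187476/(111/61) + 46089/(1/296) = 187476*(61/111) + 46089/(1/296) = 3812012/37 + 46089*296 = 3812012/37 + 13642344 = 508578740/37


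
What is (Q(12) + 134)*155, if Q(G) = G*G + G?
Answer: 44950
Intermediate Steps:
Q(G) = G + G² (Q(G) = G² + G = G + G²)
(Q(12) + 134)*155 = (12*(1 + 12) + 134)*155 = (12*13 + 134)*155 = (156 + 134)*155 = 290*155 = 44950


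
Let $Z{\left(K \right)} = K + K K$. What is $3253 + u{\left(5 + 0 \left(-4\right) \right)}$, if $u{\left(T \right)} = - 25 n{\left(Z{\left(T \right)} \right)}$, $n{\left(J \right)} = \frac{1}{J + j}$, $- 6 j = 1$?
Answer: $\frac{582137}{179} \approx 3252.2$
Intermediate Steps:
$Z{\left(K \right)} = K + K^{2}$
$j = - \frac{1}{6}$ ($j = \left(- \frac{1}{6}\right) 1 = - \frac{1}{6} \approx -0.16667$)
$n{\left(J \right)} = \frac{1}{- \frac{1}{6} + J}$ ($n{\left(J \right)} = \frac{1}{J - \frac{1}{6}} = \frac{1}{- \frac{1}{6} + J}$)
$u{\left(T \right)} = - \frac{150}{-1 + 6 T \left(1 + T\right)}$ ($u{\left(T \right)} = - 25 \frac{6}{-1 + 6 T \left(1 + T\right)} = - \frac{150}{-1 + 6 T \left(1 + T\right)}$)
$3253 + u{\left(5 + 0 \left(-4\right) \right)} = 3253 - \frac{150}{-1 + 6 \left(5 + 0 \left(-4\right)\right) \left(1 + \left(5 + 0 \left(-4\right)\right)\right)} = 3253 - \frac{150}{-1 + 6 \left(5 + 0\right) \left(1 + \left(5 + 0\right)\right)} = 3253 - \frac{150}{-1 + 6 \cdot 5 \left(1 + 5\right)} = 3253 - \frac{150}{-1 + 6 \cdot 5 \cdot 6} = 3253 - \frac{150}{-1 + 180} = 3253 - \frac{150}{179} = \frac{582137}{179}$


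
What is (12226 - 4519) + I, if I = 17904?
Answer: 25611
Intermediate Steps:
(12226 - 4519) + I = (12226 - 4519) + 17904 = 7707 + 17904 = 25611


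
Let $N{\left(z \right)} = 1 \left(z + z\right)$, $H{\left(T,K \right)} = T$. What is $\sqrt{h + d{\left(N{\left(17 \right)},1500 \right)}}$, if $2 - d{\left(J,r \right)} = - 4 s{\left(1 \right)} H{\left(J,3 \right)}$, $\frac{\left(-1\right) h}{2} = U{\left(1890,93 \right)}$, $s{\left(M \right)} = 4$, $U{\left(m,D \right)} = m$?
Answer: $7 i \sqrt{66} \approx 56.868 i$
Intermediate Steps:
$h = -3780$ ($h = \left(-2\right) 1890 = -3780$)
$N{\left(z \right)} = 2 z$ ($N{\left(z \right)} = 1 \cdot 2 z = 2 z$)
$d{\left(J,r \right)} = 2 + 16 J$ ($d{\left(J,r \right)} = 2 - \left(-4\right) 4 J = 2 - - 16 J = 2 + 16 J$)
$\sqrt{h + d{\left(N{\left(17 \right)},1500 \right)}} = \sqrt{-3780 + \left(2 + 16 \cdot 2 \cdot 17\right)} = \sqrt{-3780 + \left(2 + 16 \cdot 34\right)} = \sqrt{-3780 + \left(2 + 544\right)} = \sqrt{-3780 + 546} = \sqrt{-3234} = 7 i \sqrt{66}$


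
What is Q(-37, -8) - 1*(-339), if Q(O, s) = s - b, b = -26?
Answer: 357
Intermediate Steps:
Q(O, s) = 26 + s (Q(O, s) = s - 1*(-26) = s + 26 = 26 + s)
Q(-37, -8) - 1*(-339) = (26 - 8) - 1*(-339) = 18 + 339 = 357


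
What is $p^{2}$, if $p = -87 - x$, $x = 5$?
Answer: $8464$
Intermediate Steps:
$p = -92$ ($p = -87 - 5 = -92$)
$p^{2} = \left(-92\right)^{2} = 8464$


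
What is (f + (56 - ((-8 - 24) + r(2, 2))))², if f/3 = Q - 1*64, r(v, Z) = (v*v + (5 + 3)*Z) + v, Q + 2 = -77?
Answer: 131769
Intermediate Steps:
Q = -79 (Q = -2 - 77 = -79)
r(v, Z) = v + v² + 8*Z (r(v, Z) = (v² + 8*Z) + v = v + v² + 8*Z)
f = -429 (f = 3*(-79 - 1*64) = 3*(-79 - 64) = 3*(-143) = -429)
(f + (56 - ((-8 - 24) + r(2, 2))))² = (-429 + (56 - ((-8 - 24) + (2 + 2² + 8*2))))² = (-429 + (56 - (-32 + (2 + 4 + 16))))² = (-429 + (56 - (-32 + 22)))² = (-429 + (56 - 1*(-10)))² = (-429 + (56 + 10))² = (-429 + 66)² = (-363)² = 131769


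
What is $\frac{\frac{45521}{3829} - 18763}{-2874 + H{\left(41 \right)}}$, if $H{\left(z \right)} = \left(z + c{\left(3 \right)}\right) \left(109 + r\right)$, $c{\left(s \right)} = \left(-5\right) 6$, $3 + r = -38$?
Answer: $\frac{5128429}{581461} \approx 8.8199$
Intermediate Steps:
$r = -41$ ($r = -3 - 38 = -41$)
$c{\left(s \right)} = -30$
$H{\left(z \right)} = -2040 + 68 z$ ($H{\left(z \right)} = \left(z - 30\right) \left(109 - 41\right) = \left(-30 + z\right) 68 = -2040 + 68 z$)
$\frac{\frac{45521}{3829} - 18763}{-2874 + H{\left(41 \right)}} = \frac{\frac{45521}{3829} - 18763}{-2874 + \left(-2040 + 68 \cdot 41\right)} = \frac{45521 \cdot \frac{1}{3829} - 18763}{-2874 + \left(-2040 + 2788\right)} = \frac{\frac{6503}{547} - 18763}{-2874 + 748} = - \frac{10256858}{547 \left(-2126\right)} = \left(- \frac{10256858}{547}\right) \left(- \frac{1}{2126}\right) = \frac{5128429}{581461}$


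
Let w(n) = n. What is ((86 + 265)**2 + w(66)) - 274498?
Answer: -151231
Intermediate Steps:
((86 + 265)**2 + w(66)) - 274498 = ((86 + 265)**2 + 66) - 274498 = (351**2 + 66) - 274498 = (123201 + 66) - 274498 = 123267 - 274498 = -151231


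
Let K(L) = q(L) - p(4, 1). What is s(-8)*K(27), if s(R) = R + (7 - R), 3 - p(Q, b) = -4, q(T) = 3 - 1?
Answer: -35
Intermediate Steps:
q(T) = 2
p(Q, b) = 7 (p(Q, b) = 3 - 1*(-4) = 3 + 4 = 7)
K(L) = -5 (K(L) = 2 - 1*7 = 2 - 7 = -5)
s(R) = 7
s(-8)*K(27) = 7*(-5) = -35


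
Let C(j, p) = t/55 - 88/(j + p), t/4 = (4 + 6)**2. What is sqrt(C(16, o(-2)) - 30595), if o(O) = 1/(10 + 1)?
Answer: I*sqrt(115972963491)/1947 ≈ 174.91*I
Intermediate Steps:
o(O) = 1/11
t = 400 (t = 4*(4 + 6)**2 = 4*10**2 = 4*100 = 400)
C(j, p) = 80/11 - 88/(j + p) (C(j, p) = 400/55 - 88/(j + p) = 400*(1/55) - 88/(j + p) = 80/11 - 88/(j + p))
sqrt(C(16, o(-2)) - 30595) = sqrt(8*(-121 + 10*16 + 10*(1/11))/(11*(16 + 1/11)) - 30595) = sqrt(8*(-121 + 160 + 10/11)/(11*(177/11)) - 30595) = sqrt((8/11)*(11/177)*(439/11) - 30595) = sqrt(3512/1947 - 30595) = sqrt(-59564953/1947) = I*sqrt(115972963491)/1947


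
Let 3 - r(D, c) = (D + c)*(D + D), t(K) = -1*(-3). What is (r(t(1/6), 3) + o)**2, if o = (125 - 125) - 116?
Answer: 22201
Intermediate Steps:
t(K) = 3
r(D, c) = 3 - 2*D*(D + c) (r(D, c) = 3 - (D + c)*(D + D) = 3 - (D + c)*2*D = 3 - 2*D*(D + c))
o = -116 (o = 0 - 116 = -116)
(r(t(1/6), 3) + o)**2 = ((3 - 2*3**2 - 2*3*3) - 116)**2 = ((3 - 2*9 - 18) - 116)**2 = ((3 - 18 - 18) - 116)**2 = (-33 - 116)**2 = (-149)**2 = 22201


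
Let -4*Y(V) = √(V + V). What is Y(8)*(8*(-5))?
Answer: 40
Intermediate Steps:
Y(V) = -√2*√V/4 (Y(V) = -√(V + V)/4 = -√2*√V/4)
Y(8)*(8*(-5)) = (-√2*√8/4)*(8*(-5)) = -√2*2*√2/4*(-40) = -1*(-40) = 40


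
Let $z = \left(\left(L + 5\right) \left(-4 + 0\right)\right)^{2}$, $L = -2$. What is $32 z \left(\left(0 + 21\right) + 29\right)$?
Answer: $230400$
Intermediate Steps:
$z = 144$ ($z = \left(\left(-2 + 5\right) \left(-4 + 0\right)\right)^{2} = \left(3 \left(-4\right)\right)^{2} = \left(-12\right)^{2} = 144$)
$32 z \left(\left(0 + 21\right) + 29\right) = 32 \cdot 144 \left(\left(0 + 21\right) + 29\right) = 4608 \left(21 + 29\right) = 4608 \cdot 50 = 230400$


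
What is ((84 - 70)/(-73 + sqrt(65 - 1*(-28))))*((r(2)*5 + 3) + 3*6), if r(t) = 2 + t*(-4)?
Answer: 657/374 + 9*sqrt(93)/374 ≈ 1.9888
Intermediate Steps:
r(t) = 2 - 4*t
((84 - 70)/(-73 + sqrt(65 - 1*(-28))))*((r(2)*5 + 3) + 3*6) = ((84 - 70)/(-73 + sqrt(65 - 1*(-28))))*(((2 - 4*2)*5 + 3) + 3*6) = (14/(-73 + sqrt(65 + 28)))*(((2 - 8)*5 + 3) + 18) = (14/(-73 + sqrt(93)))*((-6*5 + 3) + 18) = (14/(-73 + sqrt(93)))*((-30 + 3) + 18) = (14/(-73 + sqrt(93)))*(-27 + 18) = (14/(-73 + sqrt(93)))*(-9) = -126/(-73 + sqrt(93))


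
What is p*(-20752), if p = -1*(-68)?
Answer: -1411136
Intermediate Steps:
p = 68
p*(-20752) = 68*(-20752) = -1411136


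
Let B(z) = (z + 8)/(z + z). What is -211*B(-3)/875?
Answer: 211/1050 ≈ 0.20095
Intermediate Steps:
B(z) = (8 + z)/(2*z) (B(z) = (8 + z)/((2*z)) = (8 + z)*(1/(2*z)) = (8 + z)/(2*z))
-211*B(-3)/875 = -211/(875/(((½)*(8 - 3)/(-3)))) = -211/(875/(((½)*(-⅓)*5))) = -211/(875/(-⅚)) = -211/(875*(-6/5)) = -211/(-1050) = -211*(-1/1050) = 211/1050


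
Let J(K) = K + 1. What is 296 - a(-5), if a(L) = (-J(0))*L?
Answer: 291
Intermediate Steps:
J(K) = 1 + K
a(L) = -L (a(L) = (-(1 + 0))*L = (-1*1)*L = -L)
296 - a(-5) = 296 - (-1)*(-5) = 296 - 1*5 = 296 - 5 = 291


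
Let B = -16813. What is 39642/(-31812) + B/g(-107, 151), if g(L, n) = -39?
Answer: 88884853/206778 ≈ 429.86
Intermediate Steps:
39642/(-31812) + B/g(-107, 151) = 39642/(-31812) - 16813/(-39) = 39642*(-1/31812) - 16813*(-1/39) = -6607/5302 + 16813/39 = 88884853/206778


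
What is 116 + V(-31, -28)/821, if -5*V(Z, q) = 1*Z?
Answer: 476211/4105 ≈ 116.01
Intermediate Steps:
V(Z, q) = -Z/5
116 + V(-31, -28)/821 = 116 + (-⅕*(-31))/821 = 116 + (1/821)*(31/5) = 116 + 31/4105 = 476211/4105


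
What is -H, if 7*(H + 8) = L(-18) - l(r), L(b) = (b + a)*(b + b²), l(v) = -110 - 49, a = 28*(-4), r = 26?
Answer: 39677/7 ≈ 5668.1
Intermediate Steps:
a = -112
l(v) = -159
L(b) = (-112 + b)*(b + b²) (L(b) = (b - 112)*(b + b²) = (-112 + b)*(b + b²))
H = -39677/7 (H = -8 + (-18*(-112 + (-18)² - 111*(-18)) - 1*(-159))/7 = -8 + (-18*(-112 + 324 + 1998) + 159)/7 = -8 + (-18*2210 + 159)/7 = -8 + (-39780 + 159)/7 = -8 + (⅐)*(-39621) = -8 - 39621/7 = -39677/7 ≈ -5668.1)
-H = -1*(-39677/7) = 39677/7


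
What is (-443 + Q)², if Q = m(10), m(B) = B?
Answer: 187489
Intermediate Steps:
Q = 10
(-443 + Q)² = (-443 + 10)² = (-433)² = 187489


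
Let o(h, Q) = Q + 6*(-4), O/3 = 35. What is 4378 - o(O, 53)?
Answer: 4349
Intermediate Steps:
O = 105 (O = 3*35 = 105)
o(h, Q) = -24 + Q (o(h, Q) = Q - 24 = -24 + Q)
4378 - o(O, 53) = 4378 - (-24 + 53) = 4378 - 1*29 = 4378 - 29 = 4349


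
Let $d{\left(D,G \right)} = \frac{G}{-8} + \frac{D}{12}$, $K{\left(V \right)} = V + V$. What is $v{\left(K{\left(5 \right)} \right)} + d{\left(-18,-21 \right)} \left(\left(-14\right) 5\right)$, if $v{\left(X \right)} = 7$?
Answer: $- \frac{287}{4} \approx -71.75$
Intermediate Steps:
$K{\left(V \right)} = 2 V$
$d{\left(D,G \right)} = - \frac{G}{8} + \frac{D}{12}$ ($d{\left(D,G \right)} = G \left(- \frac{1}{8}\right) + D \frac{1}{12} = - \frac{G}{8} + \frac{D}{12}$)
$v{\left(K{\left(5 \right)} \right)} + d{\left(-18,-21 \right)} \left(\left(-14\right) 5\right) = 7 + \left(\left(- \frac{1}{8}\right) \left(-21\right) + \frac{1}{12} \left(-18\right)\right) \left(\left(-14\right) 5\right) = 7 + \left(\frac{21}{8} - \frac{3}{2}\right) \left(-70\right) = 7 + \frac{9}{8} \left(-70\right) = 7 - \frac{315}{4} = - \frac{287}{4}$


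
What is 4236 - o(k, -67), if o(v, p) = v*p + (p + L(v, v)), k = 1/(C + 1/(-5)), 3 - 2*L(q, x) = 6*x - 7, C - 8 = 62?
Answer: 1500352/349 ≈ 4299.0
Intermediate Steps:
C = 70 (C = 8 + 62 = 70)
L(q, x) = 5 - 3*x (L(q, x) = 3/2 - (6*x - 7)/2 = 3/2 - (-7 + 6*x)/2 = 3/2 + (7/2 - 3*x) = 5 - 3*x)
k = 5/349 (k = 1/(70 + 1/(-5)) = 1/(70 - ⅕) = 1/(349/5) = 5/349 ≈ 0.014327)
o(v, p) = 5 + p - 3*v + p*v (o(v, p) = v*p + (p + (5 - 3*v)) = p*v + (5 + p - 3*v) = 5 + p - 3*v + p*v)
4236 - o(k, -67) = 4236 - (5 - 67 - 3*5/349 - 67*5/349) = 4236 - (5 - 67 - 15/349 - 335/349) = 4236 - 1*(-21988/349) = 4236 + 21988/349 = 1500352/349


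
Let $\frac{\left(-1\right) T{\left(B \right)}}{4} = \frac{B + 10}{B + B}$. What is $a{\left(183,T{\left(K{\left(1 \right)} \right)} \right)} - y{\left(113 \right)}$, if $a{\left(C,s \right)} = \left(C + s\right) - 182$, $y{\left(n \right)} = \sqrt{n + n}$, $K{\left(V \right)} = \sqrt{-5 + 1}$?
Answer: $-1 - \sqrt{226} + 10 i \approx -16.033 + 10.0 i$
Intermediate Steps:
$K{\left(V \right)} = 2 i$ ($K{\left(V \right)} = \sqrt{-4} = 2 i$)
$T{\left(B \right)} = - \frac{2 \left(10 + B\right)}{B}$ ($T{\left(B \right)} = - 4 \frac{B + 10}{B + B} = - 4 \frac{10 + B}{2 B} = - \frac{2 \left(10 + B\right)}{B}$)
$y{\left(n \right)} = \sqrt{2} \sqrt{n}$ ($y{\left(n \right)} = \sqrt{2 n} = \sqrt{2} \sqrt{n}$)
$a{\left(C,s \right)} = -182 + C + s$
$a{\left(183,T{\left(K{\left(1 \right)} \right)} \right)} - y{\left(113 \right)} = \left(-182 + 183 - \left(2 + \frac{20}{2 i}\right)\right) - \sqrt{2} \sqrt{113} = \left(-182 + 183 - \left(2 + 20 \left(- \frac{i}{2}\right)\right)\right) - \sqrt{226} = \left(-182 + 183 - \left(2 - 10 i\right)\right) - \sqrt{226} = \left(-1 + 10 i\right) - \sqrt{226} = -1 - \sqrt{226} + 10 i$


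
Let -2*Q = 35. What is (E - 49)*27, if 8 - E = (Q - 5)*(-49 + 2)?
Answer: -59319/2 ≈ -29660.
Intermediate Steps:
Q = -35/2 (Q = -½*35 = -35/2 ≈ -17.500)
E = -2099/2 (E = 8 - (-35/2 - 5)*(-49 + 2) = 8 - (-45)*(-47)/2 = 8 - 1*2115/2 = 8 - 2115/2 = -2099/2 ≈ -1049.5)
(E - 49)*27 = (-2099/2 - 49)*27 = -2197/2*27 = -59319/2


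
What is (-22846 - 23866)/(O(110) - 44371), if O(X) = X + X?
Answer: 46712/44151 ≈ 1.0580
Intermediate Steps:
O(X) = 2*X
(-22846 - 23866)/(O(110) - 44371) = (-22846 - 23866)/(2*110 - 44371) = -46712/(220 - 44371) = -46712/(-44151) = -46712*(-1/44151) = 46712/44151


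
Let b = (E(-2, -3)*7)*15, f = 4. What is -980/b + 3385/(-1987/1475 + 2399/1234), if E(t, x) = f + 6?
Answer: 10266989368/1810945 ≈ 5669.4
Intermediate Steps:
E(t, x) = 10 (E(t, x) = 4 + 6 = 10)
b = 1050 (b = (10*7)*15 = 70*15 = 1050)
-980/b + 3385/(-1987/1475 + 2399/1234) = -980/1050 + 3385/(-1987/1475 + 2399/1234) = -980*1/1050 + 3385/(-1987*1/1475 + 2399*(1/1234)) = -14/15 + 3385/(-1987/1475 + 2399/1234) = -14/15 + 3385/(1086567/1820150) = -14/15 + 3385*(1820150/1086567) = -14/15 + 6161207750/1086567 = 10266989368/1810945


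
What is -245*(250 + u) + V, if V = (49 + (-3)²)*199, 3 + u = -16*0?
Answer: -48973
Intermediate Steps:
u = -3 (u = -3 - 16*0 = -3 + 0 = -3)
V = 11542 (V = (49 + 9)*199 = 58*199 = 11542)
-245*(250 + u) + V = -245*(250 - 3) + 11542 = -245*247 + 11542 = -60515 + 11542 = -48973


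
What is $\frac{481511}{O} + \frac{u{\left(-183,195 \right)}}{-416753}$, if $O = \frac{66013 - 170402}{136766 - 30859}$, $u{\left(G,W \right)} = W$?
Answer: $- \frac{21252479904052036}{43504428917} \approx -4.8851 \cdot 10^{5}$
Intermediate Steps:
$O = - \frac{104389}{105907} \approx -0.98567$
$\frac{481511}{O} + \frac{u{\left(-183,195 \right)}}{-416753} = \frac{481511}{- \frac{104389}{105907}} + \frac{195}{-416753} = 481511 \left(- \frac{105907}{104389}\right) + 195 \left(- \frac{1}{416753}\right) = - \frac{50995385477}{104389} - \frac{195}{416753} = - \frac{21252479904052036}{43504428917}$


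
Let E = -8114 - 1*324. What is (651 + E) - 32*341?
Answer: -18699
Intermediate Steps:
E = -8438 (E = -8114 - 324 = -8438)
(651 + E) - 32*341 = (651 - 8438) - 32*341 = -7787 - 10912 = -18699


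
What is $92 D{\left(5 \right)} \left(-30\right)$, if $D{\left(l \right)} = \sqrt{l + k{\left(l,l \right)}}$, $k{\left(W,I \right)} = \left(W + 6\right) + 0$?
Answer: $-11040$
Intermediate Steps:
$k{\left(W,I \right)} = 6 + W$ ($k{\left(W,I \right)} = \left(6 + W\right) + 0 = 6 + W$)
$D{\left(l \right)} = \sqrt{6 + 2 l}$ ($D{\left(l \right)} = \sqrt{l + \left(6 + l\right)} = \sqrt{6 + 2 l}$)
$92 D{\left(5 \right)} \left(-30\right) = 92 \sqrt{6 + 2 \cdot 5} \left(-30\right) = 92 \sqrt{6 + 10} \left(-30\right) = 92 \sqrt{16} \left(-30\right) = 92 \cdot 4 \left(-30\right) = 368 \left(-30\right) = -11040$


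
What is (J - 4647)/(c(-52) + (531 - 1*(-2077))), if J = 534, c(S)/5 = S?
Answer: -4113/2348 ≈ -1.7517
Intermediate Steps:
c(S) = 5*S
(J - 4647)/(c(-52) + (531 - 1*(-2077))) = (534 - 4647)/(5*(-52) + (531 - 1*(-2077))) = -4113/(-260 + (531 + 2077)) = -4113/(-260 + 2608) = -4113/2348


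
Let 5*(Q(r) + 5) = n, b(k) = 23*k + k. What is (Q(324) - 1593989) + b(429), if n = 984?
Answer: -7917506/5 ≈ -1.5835e+6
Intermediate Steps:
b(k) = 24*k
Q(r) = 959/5 (Q(r) = -5 + (⅕)*984 = -5 + 984/5 = 959/5)
(Q(324) - 1593989) + b(429) = (959/5 - 1593989) + 24*429 = -7968986/5 + 10296 = -7917506/5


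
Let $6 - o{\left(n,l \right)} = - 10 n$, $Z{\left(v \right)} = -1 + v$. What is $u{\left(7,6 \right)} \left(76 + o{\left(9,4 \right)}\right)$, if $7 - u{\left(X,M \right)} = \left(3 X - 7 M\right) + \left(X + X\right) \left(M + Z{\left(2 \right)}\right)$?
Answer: $-12040$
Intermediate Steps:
$o{\left(n,l \right)} = 6 + 10 n$ ($o{\left(n,l \right)} = 6 - - 10 n = 6 + 10 n$)
$u{\left(X,M \right)} = 7 - 3 X + 7 M - 2 X \left(1 + M\right)$ ($u{\left(X,M \right)} = 7 - \left(\left(3 X - 7 M\right) + \left(X + X\right) \left(M + \left(-1 + 2\right)\right)\right) = 7 - \left(\left(- 7 M + 3 X\right) + 2 X \left(M + 1\right)\right) = 7 - \left(\left(- 7 M + 3 X\right) + 2 X \left(1 + M\right)\right) = 7 - \left(- 7 M + 3 X + 2 X \left(1 + M\right)\right) = 7 - 3 X + 7 M - 2 X \left(1 + M\right)$)
$u{\left(7,6 \right)} \left(76 + o{\left(9,4 \right)}\right) = \left(7 - 35 + 7 \cdot 6 - 12 \cdot 7\right) \left(76 + \left(6 + 10 \cdot 9\right)\right) = \left(7 - 35 + 42 - 84\right) \left(76 + \left(6 + 90\right)\right) = - 70 \left(76 + 96\right) = \left(-70\right) 172 = -12040$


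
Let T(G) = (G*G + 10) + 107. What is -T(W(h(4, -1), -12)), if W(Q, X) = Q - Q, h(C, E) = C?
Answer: -117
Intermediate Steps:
W(Q, X) = 0
T(G) = 117 + G**2 (T(G) = (G**2 + 10) + 107 = (10 + G**2) + 107 = 117 + G**2)
-T(W(h(4, -1), -12)) = -(117 + 0**2) = -(117 + 0) = -1*117 = -117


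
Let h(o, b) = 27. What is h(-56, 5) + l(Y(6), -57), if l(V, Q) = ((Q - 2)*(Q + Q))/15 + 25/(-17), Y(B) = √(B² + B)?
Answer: 40284/85 ≈ 473.93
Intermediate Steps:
Y(B) = √(B + B²)
l(V, Q) = -25/17 + 2*Q*(-2 + Q)/15 (l(V, Q) = ((-2 + Q)*(2*Q))*(1/15) + 25*(-1/17) = (2*Q*(-2 + Q))*(1/15) - 25/17 = 2*Q*(-2 + Q)/15 - 25/17 = -25/17 + 2*Q*(-2 + Q)/15)
h(-56, 5) + l(Y(6), -57) = 27 + (-25/17 - 4/15*(-57) + (2/15)*(-57)²) = 27 + (-25/17 + 76/5 + (2/15)*3249) = 27 + (-25/17 + 76/5 + 2166/5) = 27 + 37989/85 = 40284/85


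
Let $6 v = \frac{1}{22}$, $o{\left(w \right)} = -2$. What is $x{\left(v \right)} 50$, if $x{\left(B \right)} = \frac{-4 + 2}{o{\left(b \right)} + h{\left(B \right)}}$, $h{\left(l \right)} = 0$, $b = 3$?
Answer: $50$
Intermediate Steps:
$v = \frac{1}{132}$ ($v = \frac{1}{6 \cdot 22} = \frac{1}{6} \cdot \frac{1}{22} = \frac{1}{132} \approx 0.0075758$)
$x{\left(B \right)} = 1$ ($x{\left(B \right)} = \frac{-4 + 2}{-2 + 0} = - \frac{2}{-2} = \left(-2\right) \left(- \frac{1}{2}\right) = 1$)
$x{\left(v \right)} 50 = 1 \cdot 50 = 50$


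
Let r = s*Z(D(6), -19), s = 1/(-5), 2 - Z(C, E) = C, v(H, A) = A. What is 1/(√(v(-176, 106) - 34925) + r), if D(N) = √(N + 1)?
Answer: 5/(-2 + √7 + 5*I*√34819) ≈ 3.7092e-6 - 0.0053591*I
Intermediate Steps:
D(N) = √(1 + N)
Z(C, E) = 2 - C
s = -⅕ ≈ -0.20000
r = -⅖ + √7/5 (r = -(2 - √(1 + 6))/5 = -(2 - √7)/5 = -⅖ + √7/5 ≈ 0.12915)
1/(√(v(-176, 106) - 34925) + r) = 1/(√(106 - 34925) + (-⅖ + √7/5)) = 1/(√(-34819) + (-⅖ + √7/5)) = 1/(I*√34819 + (-⅖ + √7/5)) = 1/(-⅖ + √7/5 + I*√34819)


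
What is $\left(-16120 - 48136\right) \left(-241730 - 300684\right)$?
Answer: $34853353984$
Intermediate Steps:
$\left(-16120 - 48136\right) \left(-241730 - 300684\right) = - 64256 \left(-241730 - 300684\right) = \left(-64256\right) \left(-542414\right) = 34853353984$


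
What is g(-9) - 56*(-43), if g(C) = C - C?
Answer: 2408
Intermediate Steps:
g(C) = 0
g(-9) - 56*(-43) = 0 - 56*(-43) = 0 + 2408 = 2408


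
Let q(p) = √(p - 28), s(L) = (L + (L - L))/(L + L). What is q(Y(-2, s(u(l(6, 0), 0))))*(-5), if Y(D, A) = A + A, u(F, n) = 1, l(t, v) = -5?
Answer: -15*I*√3 ≈ -25.981*I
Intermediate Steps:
s(L) = ½ (s(L) = (L + 0)/((2*L)) = L*(1/(2*L)) = ½)
Y(D, A) = 2*A
q(p) = √(-28 + p)
q(Y(-2, s(u(l(6, 0), 0))))*(-5) = √(-28 + 2*(½))*(-5) = √(-28 + 1)*(-5) = √(-27)*(-5) = (3*I*√3)*(-5) = -15*I*√3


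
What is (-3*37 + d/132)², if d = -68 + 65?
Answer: 23863225/1936 ≈ 12326.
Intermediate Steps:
d = -3
(-3*37 + d/132)² = (-3*37 - 3/132)² = (-111 - 3*1/132)² = (-111 - 1/44)² = (-4885/44)² = 23863225/1936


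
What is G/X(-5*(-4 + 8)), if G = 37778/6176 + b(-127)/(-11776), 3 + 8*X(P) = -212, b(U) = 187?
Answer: -13866213/61080640 ≈ -0.22701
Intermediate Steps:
X(P) = -215/8 (X(P) = -3/8 + (1/8)*(-212) = -3/8 - 53/2 = -215/8)
G = 13866213/2272768 (G = 37778/6176 + 187/(-11776) = 37778*(1/6176) + 187*(-1/11776) = 18889/3088 - 187/11776 = 13866213/2272768 ≈ 6.1010)
G/X(-5*(-4 + 8)) = 13866213/(2272768*(-215/8)) = (13866213/2272768)*(-8/215) = -13866213/61080640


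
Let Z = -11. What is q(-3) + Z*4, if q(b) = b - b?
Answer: -44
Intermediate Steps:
q(b) = 0
q(-3) + Z*4 = 0 - 11*4 = 0 - 44 = -44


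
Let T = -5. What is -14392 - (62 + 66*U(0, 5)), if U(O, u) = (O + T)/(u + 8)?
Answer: -187572/13 ≈ -14429.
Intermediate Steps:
U(O, u) = (-5 + O)/(8 + u) (U(O, u) = (O - 5)/(u + 8) = (-5 + O)/(8 + u))
-14392 - (62 + 66*U(0, 5)) = -14392 - (62 + 66*((-5 + 0)/(8 + 5))) = -14392 - (62 + 66*(-5/13)) = -14392 - (62 - 330/13) = -14392 - 1*476/13 = -14392 - 476/13 = -187572/13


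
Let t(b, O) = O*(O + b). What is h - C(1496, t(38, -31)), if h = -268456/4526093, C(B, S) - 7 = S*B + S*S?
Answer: 1256153478392/4526093 ≈ 2.7754e+5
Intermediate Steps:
C(B, S) = 7 + S² + B*S (C(B, S) = 7 + (S*B + S*S) = 7 + (B*S + S²) = 7 + (S² + B*S) = 7 + S² + B*S)
h = -268456/4526093 (h = -268456*1/4526093 = -268456/4526093 ≈ -0.059313)
h - C(1496, t(38, -31)) = -268456/4526093 - (7 + (-31*(-31 + 38))² + 1496*(-31*(-31 + 38))) = -268456/4526093 - (7 + (-31*7)² + 1496*(-31*7)) = -268456/4526093 - (7 + (-217)² + 1496*(-217)) = -268456/4526093 - (7 + 47089 - 324632) = -268456/4526093 - 1*(-277536) = -268456/4526093 + 277536 = 1256153478392/4526093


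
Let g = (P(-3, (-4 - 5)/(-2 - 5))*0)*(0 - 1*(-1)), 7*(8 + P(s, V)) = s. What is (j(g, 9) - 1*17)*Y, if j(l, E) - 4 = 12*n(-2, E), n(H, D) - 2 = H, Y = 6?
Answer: -78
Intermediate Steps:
n(H, D) = 2 + H
P(s, V) = -8 + s/7
g = 0 (g = ((-8 + (1/7)*(-3))*0)*(0 - 1*(-1)) = ((-8 - 3/7)*0)*(0 + 1) = -59/7*0*1 = 0*1 = 0)
j(l, E) = 4 (j(l, E) = 4 + 12*(2 - 2) = 4 + 12*0 = 4 + 0 = 4)
(j(g, 9) - 1*17)*Y = (4 - 1*17)*6 = (4 - 17)*6 = -13*6 = -78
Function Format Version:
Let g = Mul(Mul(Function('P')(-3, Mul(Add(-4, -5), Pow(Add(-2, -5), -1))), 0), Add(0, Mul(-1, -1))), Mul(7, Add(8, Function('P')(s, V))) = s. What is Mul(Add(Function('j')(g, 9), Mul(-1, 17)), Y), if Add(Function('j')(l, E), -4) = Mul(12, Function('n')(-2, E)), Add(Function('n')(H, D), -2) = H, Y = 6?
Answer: -78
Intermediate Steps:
Function('n')(H, D) = Add(2, H)
Function('P')(s, V) = Add(-8, Mul(Rational(1, 7), s))
g = 0 (g = Mul(Mul(Add(-8, Mul(Rational(1, 7), -3)), 0), Add(0, Mul(-1, -1))) = Mul(Mul(Add(-8, Rational(-3, 7)), 0), Add(0, 1)) = Mul(Mul(Rational(-59, 7), 0), 1) = Mul(0, 1) = 0)
Function('j')(l, E) = 4 (Function('j')(l, E) = Add(4, Mul(12, Add(2, -2))) = Add(4, Mul(12, 0)) = Add(4, 0) = 4)
Mul(Add(Function('j')(g, 9), Mul(-1, 17)), Y) = Mul(Add(4, Mul(-1, 17)), 6) = Mul(Add(4, -17), 6) = Mul(-13, 6) = -78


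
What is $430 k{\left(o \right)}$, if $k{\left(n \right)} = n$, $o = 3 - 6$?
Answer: $-1290$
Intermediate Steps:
$o = -3$ ($o = 3 - 6 = -3$)
$430 k{\left(o \right)} = 430 \left(-3\right) = -1290$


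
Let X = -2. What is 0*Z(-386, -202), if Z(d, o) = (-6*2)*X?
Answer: 0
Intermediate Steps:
Z(d, o) = 24 (Z(d, o) = -6*2*(-2) = -12*(-2) = 24)
0*Z(-386, -202) = 0*24 = 0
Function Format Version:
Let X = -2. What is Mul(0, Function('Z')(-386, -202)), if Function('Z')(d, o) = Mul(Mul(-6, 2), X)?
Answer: 0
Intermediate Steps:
Function('Z')(d, o) = 24 (Function('Z')(d, o) = Mul(Mul(-6, 2), -2) = Mul(-12, -2) = 24)
Mul(0, Function('Z')(-386, -202)) = Mul(0, 24) = 0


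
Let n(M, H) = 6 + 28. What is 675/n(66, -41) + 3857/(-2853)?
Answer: 1794637/97002 ≈ 18.501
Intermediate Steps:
n(M, H) = 34
675/n(66, -41) + 3857/(-2853) = 675/34 + 3857/(-2853) = 675*(1/34) + 3857*(-1/2853) = 675/34 - 3857/2853 = 1794637/97002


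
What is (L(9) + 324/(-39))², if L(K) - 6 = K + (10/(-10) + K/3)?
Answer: 12769/169 ≈ 75.556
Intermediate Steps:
L(K) = 5 + 4*K/3 (L(K) = 6 + (K + (10/(-10) + K/3)) = 6 + (K + (10*(-⅒) + K*(⅓))) = 6 + (K + (-1 + K/3)) = 6 + (-1 + 4*K/3) = 5 + 4*K/3)
(L(9) + 324/(-39))² = ((5 + (4/3)*9) + 324/(-39))² = ((5 + 12) + 324*(-1/39))² = (17 - 108/13)² = (113/13)² = 12769/169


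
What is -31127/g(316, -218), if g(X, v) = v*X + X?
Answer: 31127/68572 ≈ 0.45393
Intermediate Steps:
g(X, v) = X + X*v (g(X, v) = X*v + X = X + X*v)
-31127/g(316, -218) = -31127*1/(316*(1 - 218)) = -31127/(316*(-217)) = -31127/(-68572) = -31127*(-1/68572) = 31127/68572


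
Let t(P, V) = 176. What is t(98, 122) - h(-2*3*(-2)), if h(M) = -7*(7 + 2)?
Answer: 239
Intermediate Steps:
h(M) = -63 (h(M) = -7*9 = -63)
t(98, 122) - h(-2*3*(-2)) = 176 - 1*(-63) = 176 + 63 = 239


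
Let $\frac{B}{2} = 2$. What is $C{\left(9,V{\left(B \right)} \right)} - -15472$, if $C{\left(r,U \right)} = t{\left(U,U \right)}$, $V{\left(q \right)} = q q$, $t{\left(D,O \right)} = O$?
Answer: $15488$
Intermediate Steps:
$B = 4$ ($B = 2 \cdot 2 = 4$)
$V{\left(q \right)} = q^{2}$
$C{\left(r,U \right)} = U$
$C{\left(9,V{\left(B \right)} \right)} - -15472 = 4^{2} - -15472 = 16 + 15472 = 15488$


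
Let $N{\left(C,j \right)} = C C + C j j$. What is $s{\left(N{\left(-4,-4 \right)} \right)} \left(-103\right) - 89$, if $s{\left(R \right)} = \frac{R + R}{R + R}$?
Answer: $-192$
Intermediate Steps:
$N{\left(C,j \right)} = C^{2} + C j^{2}$
$s{\left(R \right)} = 1$ ($s{\left(R \right)} = \frac{2 R}{2 R} = 2 R \frac{1}{2 R} = 1$)
$s{\left(N{\left(-4,-4 \right)} \right)} \left(-103\right) - 89 = 1 \left(-103\right) - 89 = -103 - 89 = -192$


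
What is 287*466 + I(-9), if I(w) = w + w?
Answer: 133724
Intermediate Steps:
I(w) = 2*w
287*466 + I(-9) = 287*466 + 2*(-9) = 133742 - 18 = 133724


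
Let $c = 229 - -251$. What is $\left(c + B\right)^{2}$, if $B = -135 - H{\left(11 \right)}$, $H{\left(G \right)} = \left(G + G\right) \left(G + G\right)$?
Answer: $19321$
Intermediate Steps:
$H{\left(G \right)} = 4 G^{2}$ ($H{\left(G \right)} = 2 G 2 G = 4 G^{2}$)
$c = 480$ ($c = 229 + 251 = 480$)
$B = -619$ ($B = -135 - 4 \cdot 11^{2} = -135 - 4 \cdot 121 = -135 - 484 = -619$)
$\left(c + B\right)^{2} = \left(480 - 619\right)^{2} = \left(-139\right)^{2} = 19321$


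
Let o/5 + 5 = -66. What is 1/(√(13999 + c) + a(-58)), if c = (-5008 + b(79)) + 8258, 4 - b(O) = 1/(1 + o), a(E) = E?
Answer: 20532/4916707 + √2162077302/4916707 ≈ 0.013633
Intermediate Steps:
o = -355 (o = -25 + 5*(-66) = -25 - 330 = -355)
b(O) = 1417/354 (b(O) = 4 - 1/(1 - 355) = 4 - 1/(-354) = 4 - 1*(-1/354) = 4 + 1/354 = 1417/354)
c = 1151917/354 (c = (-5008 + 1417/354) + 8258 = -1771415/354 + 8258 = 1151917/354 ≈ 3254.0)
1/(√(13999 + c) + a(-58)) = 1/(√(13999 + 1151917/354) - 58) = 1/(√(6107563/354) - 58) = 1/(√2162077302/354 - 58) = 1/(-58 + √2162077302/354)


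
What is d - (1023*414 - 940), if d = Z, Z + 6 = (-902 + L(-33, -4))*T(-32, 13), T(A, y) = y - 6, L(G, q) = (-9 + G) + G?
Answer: -429427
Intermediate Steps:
L(G, q) = -9 + 2*G
T(A, y) = -6 + y
Z = -6845 (Z = -6 + (-902 + (-9 + 2*(-33)))*(-6 + 13) = -6 + (-902 + (-9 - 66))*7 = -6 + (-902 - 75)*7 = -6 - 977*7 = -6 - 6839 = -6845)
d = -6845
d - (1023*414 - 940) = -6845 - (1023*414 - 940) = -6845 - (423522 - 940) = -6845 - 1*422582 = -6845 - 422582 = -429427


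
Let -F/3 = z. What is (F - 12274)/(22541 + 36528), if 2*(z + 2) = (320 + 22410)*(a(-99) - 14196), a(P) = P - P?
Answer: 484000352/59069 ≈ 8193.8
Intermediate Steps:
a(P) = 0
z = -161337542 (z = -2 + ((320 + 22410)*(0 - 14196))/2 = -2 + (22730*(-14196))/2 = -2 + (½)*(-322675080) = -2 - 161337540 = -161337542)
F = 484012626 (F = -3*(-161337542) = 484012626)
(F - 12274)/(22541 + 36528) = (484012626 - 12274)/(22541 + 36528) = 484000352/59069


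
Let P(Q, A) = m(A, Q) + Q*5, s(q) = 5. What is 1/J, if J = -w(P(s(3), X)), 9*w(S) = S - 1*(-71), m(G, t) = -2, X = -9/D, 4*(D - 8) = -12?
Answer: -9/94 ≈ -0.095745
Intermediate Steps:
D = 5 (D = 8 + (¼)*(-12) = 8 - 3 = 5)
X = -9/5 ≈ -1.8000
P(Q, A) = -2 + 5*Q (P(Q, A) = -2 + Q*5 = -2 + 5*Q)
w(S) = 71/9 + S/9 (w(S) = (S - 1*(-71))/9 = (S + 71)/9 = (71 + S)/9 = 71/9 + S/9)
J = -94/9 (J = -(71/9 + (-2 + 5*5)/9) = -(71/9 + (-2 + 25)/9) = -(71/9 + (⅑)*23) = -(71/9 + 23/9) = -1*94/9 = -94/9 ≈ -10.444)
1/J = 1/(-94/9) = -9/94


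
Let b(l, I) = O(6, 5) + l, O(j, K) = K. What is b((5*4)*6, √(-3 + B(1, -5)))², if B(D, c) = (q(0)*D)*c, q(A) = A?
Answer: 15625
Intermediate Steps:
B(D, c) = 0 (B(D, c) = (0*D)*c = 0*c = 0)
b(l, I) = 5 + l
b((5*4)*6, √(-3 + B(1, -5)))² = (5 + (5*4)*6)² = (5 + 20*6)² = (5 + 120)² = 125² = 15625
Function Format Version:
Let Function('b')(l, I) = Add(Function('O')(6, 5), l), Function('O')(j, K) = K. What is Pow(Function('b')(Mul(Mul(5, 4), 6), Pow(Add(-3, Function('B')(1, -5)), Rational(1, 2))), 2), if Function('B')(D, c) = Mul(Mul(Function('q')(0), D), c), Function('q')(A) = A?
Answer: 15625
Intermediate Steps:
Function('B')(D, c) = 0 (Function('B')(D, c) = Mul(Mul(0, D), c) = Mul(0, c) = 0)
Function('b')(l, I) = Add(5, l)
Pow(Function('b')(Mul(Mul(5, 4), 6), Pow(Add(-3, Function('B')(1, -5)), Rational(1, 2))), 2) = Pow(Add(5, Mul(Mul(5, 4), 6)), 2) = Pow(Add(5, Mul(20, 6)), 2) = Pow(Add(5, 120), 2) = Pow(125, 2) = 15625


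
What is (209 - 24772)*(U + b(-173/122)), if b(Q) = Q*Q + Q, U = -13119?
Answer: 4796033163999/14884 ≈ 3.2223e+8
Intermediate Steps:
b(Q) = Q + Q² (b(Q) = Q² + Q = Q + Q²)
(209 - 24772)*(U + b(-173/122)) = (209 - 24772)*(-13119 + (-173/122)*(1 - 173/122)) = -24563*(-13119 + (-173*1/122)*(1 - 173*1/122)) = -24563*(-13119 - 173*(1 - 173/122)/122) = -24563*(-13119 - 173/122*(-51/122)) = -24563*(-13119 + 8823/14884) = -24563*(-195254373/14884) = 4796033163999/14884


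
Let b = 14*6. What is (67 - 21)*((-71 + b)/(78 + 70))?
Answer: 299/74 ≈ 4.0405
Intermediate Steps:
b = 84
(67 - 21)*((-71 + b)/(78 + 70)) = (67 - 21)*((-71 + 84)/(78 + 70)) = 46*(13/148) = 299/74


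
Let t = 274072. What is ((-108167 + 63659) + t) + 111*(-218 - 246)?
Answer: 178060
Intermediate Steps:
((-108167 + 63659) + t) + 111*(-218 - 246) = ((-108167 + 63659) + 274072) + 111*(-218 - 246) = (-44508 + 274072) + 111*(-464) = 229564 - 51504 = 178060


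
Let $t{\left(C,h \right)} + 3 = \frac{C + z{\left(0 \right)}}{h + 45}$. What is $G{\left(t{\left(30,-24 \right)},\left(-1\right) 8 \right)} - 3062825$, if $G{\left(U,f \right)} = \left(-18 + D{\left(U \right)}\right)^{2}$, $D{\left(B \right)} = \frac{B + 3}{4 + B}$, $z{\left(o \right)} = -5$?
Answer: $- \frac{6480292891}{2116} \approx -3.0625 \cdot 10^{6}$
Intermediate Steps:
$D{\left(B \right)} = \frac{3 + B}{4 + B}$
$t{\left(C,h \right)} = -3 + \frac{-5 + C}{45 + h}$ ($t{\left(C,h \right)} = -3 + \frac{C - 5}{h + 45} = -3 + \frac{-5 + C}{45 + h}$)
$G{\left(U,f \right)} = \left(-18 + \frac{3 + U}{4 + U}\right)^{2}$
$G{\left(t{\left(30,-24 \right)},\left(-1\right) 8 \right)} - 3062825 = \frac{\left(69 + 17 \frac{-140 + 30 - -72}{45 - 24}\right)^{2}}{\left(4 + \frac{-140 + 30 - -72}{45 - 24}\right)^{2}} - 3062825 = \frac{\left(69 + 17 \frac{-140 + 30 + 72}{21}\right)^{2}}{\left(4 + \frac{-140 + 30 + 72}{21}\right)^{2}} - 3062825 = \frac{\left(69 + 17 \cdot \frac{1}{21} \left(-38\right)\right)^{2}}{\left(4 + \frac{1}{21} \left(-38\right)\right)^{2}} - 3062825 = \frac{\left(69 + 17 \left(- \frac{38}{21}\right)\right)^{2}}{\left(4 - \frac{38}{21}\right)^{2}} - 3062825 = \frac{\left(69 - \frac{646}{21}\right)^{2}}{\frac{2116}{441}} - 3062825 = \frac{441 \left(\frac{803}{21}\right)^{2}}{2116} - 3062825 = \frac{441}{2116} \cdot \frac{644809}{441} - 3062825 = \frac{644809}{2116} - 3062825 = - \frac{6480292891}{2116}$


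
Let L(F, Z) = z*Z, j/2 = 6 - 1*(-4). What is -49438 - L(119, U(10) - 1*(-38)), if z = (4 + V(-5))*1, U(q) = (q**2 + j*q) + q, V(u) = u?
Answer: -49090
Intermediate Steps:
j = 20 (j = 2*(6 - 1*(-4)) = 2*(6 + 4) = 2*10 = 20)
U(q) = q**2 + 21*q (U(q) = (q**2 + 20*q) + q = q**2 + 21*q)
z = -1 (z = (4 - 5)*1 = -1*1 = -1)
L(F, Z) = -Z
-49438 - L(119, U(10) - 1*(-38)) = -49438 - (-1)*(10*(21 + 10) - 1*(-38)) = -49438 - (-1)*(10*31 + 38) = -49438 - (-1)*(310 + 38) = -49438 - (-1)*348 = -49438 - 1*(-348) = -49438 + 348 = -49090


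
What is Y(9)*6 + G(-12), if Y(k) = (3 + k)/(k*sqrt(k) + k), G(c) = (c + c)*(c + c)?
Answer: 578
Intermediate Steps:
G(c) = 4*c**2 (G(c) = (2*c)*(2*c) = 4*c**2)
Y(k) = (3 + k)/(k + k**(3/2)) (Y(k) = (3 + k)/(k**(3/2) + k) = (3 + k)/(k + k**(3/2)))
Y(9)*6 + G(-12) = ((3 + 9)/(9 + 9**(3/2)))*6 + 4*(-12)**2 = (12/(9 + 27))*6 + 4*144 = (12/36)*6 + 576 = ((1/36)*12)*6 + 576 = (1/3)*6 + 576 = 2 + 576 = 578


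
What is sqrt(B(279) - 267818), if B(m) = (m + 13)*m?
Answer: 5*I*sqrt(7454) ≈ 431.68*I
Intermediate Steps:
B(m) = m*(13 + m) (B(m) = (13 + m)*m = m*(13 + m))
sqrt(B(279) - 267818) = sqrt(279*(13 + 279) - 267818) = sqrt(279*292 - 267818) = sqrt(81468 - 267818) = sqrt(-186350) = 5*I*sqrt(7454)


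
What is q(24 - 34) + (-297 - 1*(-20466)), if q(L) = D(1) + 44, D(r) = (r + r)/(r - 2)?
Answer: 20211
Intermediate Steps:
D(r) = 2*r/(-2 + r) (D(r) = (2*r)/(-2 + r) = 2*r/(-2 + r))
q(L) = 42 (q(L) = 2*1/(-2 + 1) + 44 = 2*1/(-1) + 44 = 2*1*(-1) + 44 = -2 + 44 = 42)
q(24 - 34) + (-297 - 1*(-20466)) = 42 + (-297 - 1*(-20466)) = 42 + (-297 + 20466) = 42 + 20169 = 20211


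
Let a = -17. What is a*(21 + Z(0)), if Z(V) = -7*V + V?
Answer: -357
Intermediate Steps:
Z(V) = -6*V
a*(21 + Z(0)) = -17*(21 - 6*0) = -17*(21 + 0) = -17*21 = -357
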